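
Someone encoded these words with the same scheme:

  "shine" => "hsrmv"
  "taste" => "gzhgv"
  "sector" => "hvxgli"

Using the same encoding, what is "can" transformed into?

xzm

Each pair mirrors across the alphabet (s↔h, h↔s, i↔r): positions sum to 25. Each letter is replaced by its mirror in the alphabet: a↔z, b↔y, c↔x, and so on (the Atbash cipher).
On can: c↔x, a↔z, n↔m.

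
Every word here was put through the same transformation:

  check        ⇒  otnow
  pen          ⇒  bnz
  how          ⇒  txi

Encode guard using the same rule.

The shift depends on letter class: consonant c→o is +12, but vowel e→n is +9. The rule splits by letter class: vowels +9, consonants +12.
On guard: g(cons)+12=s, u(vowel)+9=d, a(vowel)+9=j, r(cons)+12=d, d(cons)+12=p.

sdjdp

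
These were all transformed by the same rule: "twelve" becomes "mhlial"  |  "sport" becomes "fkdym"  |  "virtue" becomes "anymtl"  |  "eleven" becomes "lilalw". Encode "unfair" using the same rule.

t(19)→m(12) and w(22)→h(7) fit y≡7x+9 (mod 26); the inverse of 7 mod 26 is 15. This is an affine cipher: with a=0,…,z=25, each position x becomes (7x+9) mod 26.
Applying it to unfair: u(20)→7·20+9≡19=t; n(13)→7·13+9≡22=w; f(5)→7·5+9≡18=s; a(0)→7·0+9≡9=j; i(8)→7·8+9≡13=n; r(17)→7·17+9≡24=y (all mod 26).

twsjny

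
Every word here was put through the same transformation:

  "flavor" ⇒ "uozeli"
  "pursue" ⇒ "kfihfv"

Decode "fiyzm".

urban

Each pair mirrors across the alphabet (f↔u, l↔o, a↔z): positions sum to 25. Letters are reflected about the middle of the alphabet (position → 25−position): Atbash.
Decoding fiyzm: f↔u, i↔r, y↔b, z↔a, m↔n.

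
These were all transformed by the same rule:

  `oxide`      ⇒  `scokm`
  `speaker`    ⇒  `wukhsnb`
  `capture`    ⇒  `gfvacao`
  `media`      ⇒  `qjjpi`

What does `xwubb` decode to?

trout

In oxide: o→s is +4, x→c is +5, i→o is +6, d→k is +7 — the shift increases by 1 each position. The shift increases by 1 at each position, starting from +4: 4, 5, 6, ….
Decoding xwubb: x−4=t, w−5=r, u−6=o, b−7=u, b−8=t.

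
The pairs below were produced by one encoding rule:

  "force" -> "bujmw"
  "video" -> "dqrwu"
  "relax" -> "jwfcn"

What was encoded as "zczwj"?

f(5)→b(1) and o(14)→u(20) fit y≡5x+2 (mod 26); the inverse of 5 mod 26 is 21. This is an affine cipher: with a=0,…,z=25, each position x becomes (5x+2) mod 26.
Reversing it on zczwj: z(25)→21·(25−2)≡15=p; c(2)→21·(2−2)≡0=a; z(25)→21·(25−2)≡15=p; w(22)→21·(22−2)≡4=e; j(9)→21·(9−2)≡17=r (all mod 26).

paper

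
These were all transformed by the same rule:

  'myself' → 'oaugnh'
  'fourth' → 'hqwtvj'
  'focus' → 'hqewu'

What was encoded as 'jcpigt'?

Compare letters: m→o is +2, y→a is +2, s→u is +2 — a constant shift. This is a Caesar cipher with shift 2.
Undoing it on jcpigt: j−2=h, c−2=a, p−2=n, i−2=g, g−2=e, t−2=r.

hanger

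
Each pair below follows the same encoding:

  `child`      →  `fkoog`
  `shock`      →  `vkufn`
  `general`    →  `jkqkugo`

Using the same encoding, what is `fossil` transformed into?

iuvvoo

Vowels shift forward by 6 and consonants shift forward by 3.
On fossil: f(cons)+3=i, o(vowel)+6=u, s(cons)+3=v, s(cons)+3=v, i(vowel)+6=o, l(cons)+3=o.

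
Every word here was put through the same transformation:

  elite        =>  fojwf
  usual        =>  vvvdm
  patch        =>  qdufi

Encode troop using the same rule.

A repeating key of period 2 is used — shifts +1, +3 over and over.
For troop: t+1=u, r+3=u, o+1=p, o+3=r, p+1=q.

uuprq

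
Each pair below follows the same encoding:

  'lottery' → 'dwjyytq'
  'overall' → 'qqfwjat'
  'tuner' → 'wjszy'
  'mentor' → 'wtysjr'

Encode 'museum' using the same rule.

The output letters match the input read backwards, each shifted +5: lottery reversed is yrettol. Read the word backwards and shift each letter +5.
For museum: reverse → muesum; then shift: m+5=r, u+5=z, e+5=j, s+5=x, u+5=z, m+5=r.

rzjxzr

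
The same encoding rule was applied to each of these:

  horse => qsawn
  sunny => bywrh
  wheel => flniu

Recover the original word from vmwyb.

minus

Shifts by position in horse: pos 0: h→q (+9), pos 1: o→s (+4), pos 2: r→a (+9), pos 3: s→w (+4) — repeating every 2. It's a Vigenère-style cipher with numeric key [9,4]: position i shifts by key[i mod 2].
Reversing it on vmwyb: v−9=m, m−4=i, w−9=n, y−4=u, b−9=s.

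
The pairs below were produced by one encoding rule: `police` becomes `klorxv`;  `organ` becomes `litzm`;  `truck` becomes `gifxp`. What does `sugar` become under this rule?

hftzi

Each pair mirrors across the alphabet (p↔k, o↔l, l↔o): positions sum to 25. Each letter is replaced by its mirror in the alphabet: a↔z, b↔y, c↔x, and so on (the Atbash cipher).
On sugar: s↔h, u↔f, g↔t, a↔z, r↔i.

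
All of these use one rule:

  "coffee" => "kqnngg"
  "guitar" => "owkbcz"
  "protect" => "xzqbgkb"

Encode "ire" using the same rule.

The shift depends on letter class: consonant c→k is +8, but vowel o→q is +2. Two shifts are in play — +2 for a/e/i/o/u, +8 for every other letter.
On ire: i(vowel)+2=k, r(cons)+8=z, e(vowel)+2=g.

kzg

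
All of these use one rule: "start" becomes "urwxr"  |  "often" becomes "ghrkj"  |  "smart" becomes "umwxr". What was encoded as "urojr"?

s(18)→u(20) and t(19)→r(17) fit y≡23x+22 (mod 26); the inverse of 23 mod 26 is 17. Treating letters as 0–25, the rule is x ↦ 23x + 22 (mod 26).
Reversing it on urojr: u(20)→17·(20−22)≡18=s; r(17)→17·(17−22)≡19=t; o(14)→17·(14−22)≡20=u; j(9)→17·(9−22)≡13=n; r(17)→17·(17−22)≡19=t (all mod 26).

stunt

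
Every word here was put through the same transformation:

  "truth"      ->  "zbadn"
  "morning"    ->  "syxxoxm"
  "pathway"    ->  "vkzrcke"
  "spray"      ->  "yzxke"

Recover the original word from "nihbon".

Shifts by position in truth: pos 0: t→z (+6), pos 1: r→b (+10), pos 2: u→a (+6), pos 3: t→d (+10) — repeating every 2. It's a Vigenère-style cipher with numeric key [6,10]: position i shifts by key[i mod 2].
Reversing it on nihbon: n−6=h, i−10=y, h−6=b, b−10=r, o−6=i, n−10=d.

hybrid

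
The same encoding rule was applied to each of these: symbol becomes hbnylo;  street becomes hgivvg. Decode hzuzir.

safari

Each pair mirrors across the alphabet (s↔h, y↔b, m↔n): positions sum to 25. This is the alphabet-reversal cipher (Atbash): a becomes z, b becomes y, etc.
Decoding hzuzir: h↔s, z↔a, u↔f, z↔a, i↔r, r↔i.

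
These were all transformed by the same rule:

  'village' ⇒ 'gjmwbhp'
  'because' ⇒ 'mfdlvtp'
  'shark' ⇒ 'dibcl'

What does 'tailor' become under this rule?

Shifts by position in village: pos 0: v→g (+11), pos 1: i→j (+1), pos 2: l→m (+1), pos 3: l→w (+11), pos 4: a→b (+1), pos 5: g→h (+1) — repeating every 3. The shifts repeat in a cycle of length 3: positions 0,1,… shift by +11, +1, +1, then the pattern repeats.
On tailor: t+11=e, a+1=b, i+1=j, l+11=w, o+1=p, r+1=s.

ebjwps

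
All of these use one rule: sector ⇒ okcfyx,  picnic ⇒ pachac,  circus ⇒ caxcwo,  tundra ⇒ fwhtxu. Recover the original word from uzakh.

alien

Treating letters as 0–25, the rule is x ↦ 17x + 20 (mod 26).
Undoing it on uzakh: u(20)→23·(20−20)≡0=a; z(25)→23·(25−20)≡11=l; a(0)→23·(0−20)≡8=i; k(10)→23·(10−20)≡4=e; h(7)→23·(7−20)≡13=n (all mod 26).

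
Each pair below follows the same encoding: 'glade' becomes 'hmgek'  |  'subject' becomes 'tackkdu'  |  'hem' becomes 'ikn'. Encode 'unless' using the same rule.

The shift depends on letter class: consonant g→h is +1, but vowel a→g is +6. Vowels shift forward by 6 and consonants shift forward by 1.
On unless: u(vowel)+6=a, n(cons)+1=o, l(cons)+1=m, e(vowel)+6=k, s(cons)+1=t, s(cons)+1=t.

aomktt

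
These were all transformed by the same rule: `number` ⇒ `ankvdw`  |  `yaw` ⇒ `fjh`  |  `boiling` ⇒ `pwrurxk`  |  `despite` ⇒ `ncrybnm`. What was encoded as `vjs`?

Two steps: reverse the string, then apply a Caesar shift of +9.
Reversing it on vjs: shift back: v−9=m, j−9=a, s−9=j → maj; then reverse → jam.

jam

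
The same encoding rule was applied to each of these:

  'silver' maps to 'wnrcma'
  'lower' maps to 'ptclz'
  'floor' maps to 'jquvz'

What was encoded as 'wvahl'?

squad

In silver: s→w is +4, i→n is +5, l→r is +6, v→c is +7 — the shift increases by 1 each position. Each letter shifts forward by (position + 4), i.e. 4, 5, 6, … — the shift grows by one for each successive letter.
Reversing it on wvahl: w−4=s, v−5=q, a−6=u, h−7=a, l−8=d.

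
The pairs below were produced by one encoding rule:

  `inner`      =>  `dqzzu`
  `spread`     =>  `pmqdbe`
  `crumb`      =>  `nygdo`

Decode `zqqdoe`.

screen

The output letters match the input read backwards, each shifted +12: inner reversed is renni. Read the word backwards and shift each letter +12.
Decoding zqqdoe: shift back: z−12=n, q−12=e, q−12=e, d−12=r, o−12=c, e−12=s → neercs; then reverse → screen.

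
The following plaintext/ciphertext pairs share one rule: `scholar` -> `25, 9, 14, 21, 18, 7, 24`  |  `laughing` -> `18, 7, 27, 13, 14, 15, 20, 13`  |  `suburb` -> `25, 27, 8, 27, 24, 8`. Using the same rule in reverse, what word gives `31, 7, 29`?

yaw

s is letter #19 and maps to 25: an offset of 6. The number is (letter's place in the alphabet, a=1) + 6.
Reversing it on 31, 7, 29: 31→(31−6)÷1=25=y, 7→(7−6)÷1=1=a, 29→(29−6)÷1=23=w.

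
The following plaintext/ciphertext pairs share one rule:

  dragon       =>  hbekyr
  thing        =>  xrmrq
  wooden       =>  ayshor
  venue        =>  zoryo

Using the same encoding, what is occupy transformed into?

Shifts by position in dragon: pos 0: d→h (+4), pos 1: r→b (+10), pos 2: a→e (+4), pos 3: g→k (+4), pos 4: o→y (+10), pos 5: n→r (+4) — repeating every 3. It's a Vigenère-style cipher with numeric key [4,10,4]: position i shifts by key[i mod 3].
For occupy: o+4=s, c+10=m, c+4=g, u+4=y, p+10=z, y+4=c.

smgyzc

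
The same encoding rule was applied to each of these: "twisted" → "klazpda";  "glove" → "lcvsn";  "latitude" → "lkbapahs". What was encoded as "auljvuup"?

The output letters match the input read backwards, each shifted +7: twisted reversed is detsiwt. Two steps: reverse the string, then apply a Caesar shift of +7.
Undoing it on auljvuup: shift back: a−7=t, u−7=n, l−7=e, j−7=c, v−7=o, u−7=n, u−7=n, p−7=i → tneconni; then reverse → innocent.

innocent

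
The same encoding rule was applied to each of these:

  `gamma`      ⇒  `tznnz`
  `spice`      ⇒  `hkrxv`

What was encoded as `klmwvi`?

ponder

Each letter is replaced by its mirror in the alphabet: a↔z, b↔y, c↔x, and so on (the Atbash cipher).
Decoding klmwvi: k↔p, l↔o, m↔n, w↔d, v↔e, i↔r.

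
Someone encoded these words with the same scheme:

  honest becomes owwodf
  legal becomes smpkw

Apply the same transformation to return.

In honest: h→o is +7, o→w is +8, n→w is +9, e→o is +10 — the shift increases by 1 each position. Letter i (0-indexed) is shifted by i+7, so successive shifts are 7, 8, 9, ….
Applying it to return: r+7=y, e+8=m, t+9=c, u+10=e, r+11=c, n+12=z.

ymcecz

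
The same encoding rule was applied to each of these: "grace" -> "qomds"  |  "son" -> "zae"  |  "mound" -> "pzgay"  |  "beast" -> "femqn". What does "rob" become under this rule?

The output letters match the input read backwards, each shifted +12: grace reversed is ecarg. Read the word backwards and shift each letter +12.
Applying it to rob: reverse → bor; then shift: b+12=n, o+12=a, r+12=d.

nad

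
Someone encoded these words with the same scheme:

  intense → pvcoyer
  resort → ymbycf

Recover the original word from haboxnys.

assemble

Each letter shifts forward by (position + 7), i.e. 7, 8, 9, … — the shift grows by one for each successive letter.
Reversing it on haboxnys: h−7=a, a−8=s, b−9=s, o−10=e, x−11=m, n−12=b, y−13=l, s−14=e.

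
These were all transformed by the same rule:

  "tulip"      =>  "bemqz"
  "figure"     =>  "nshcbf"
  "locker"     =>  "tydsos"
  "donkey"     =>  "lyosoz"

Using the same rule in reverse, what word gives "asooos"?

A repeating key of period 3 is used — shifts +8, +10, +1 over and over.
Reversing it on asooos: a−8=s, s−10=i, o−1=n, o−8=g, o−10=e, s−1=r.

singer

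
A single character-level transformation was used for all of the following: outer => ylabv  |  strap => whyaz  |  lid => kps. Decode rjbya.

truck

The output letters match the input read backwards, each shifted +7: outer reversed is retuo. Read the word backwards and shift each letter +7.
Decoding rjbya: shift back: r−7=k, j−7=c, b−7=u, y−7=r, a−7=t → kcurt; then reverse → truck.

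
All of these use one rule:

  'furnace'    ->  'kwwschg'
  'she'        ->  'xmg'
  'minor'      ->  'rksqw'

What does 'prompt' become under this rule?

The shift depends on letter class: consonant f→k is +5, but vowel u→w is +2. The rule splits by letter class: vowels +2, consonants +5.
On prompt: p(cons)+5=u, r(cons)+5=w, o(vowel)+2=q, m(cons)+5=r, p(cons)+5=u, t(cons)+5=y.

uwqruy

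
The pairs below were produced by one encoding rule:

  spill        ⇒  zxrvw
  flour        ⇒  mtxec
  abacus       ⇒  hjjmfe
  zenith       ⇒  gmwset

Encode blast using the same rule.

Each letter shifts forward by (position + 7), i.e. 7, 8, 9, … — the shift grows by one for each successive letter.
For blast: b+7=i, l+8=t, a+9=j, s+10=c, t+11=e.

itjce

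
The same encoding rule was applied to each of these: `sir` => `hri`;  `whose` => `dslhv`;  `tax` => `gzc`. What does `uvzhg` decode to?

Each pair mirrors across the alphabet (s↔h, i↔r, r↔i): positions sum to 25. This is the alphabet-reversal cipher (Atbash): a becomes z, b becomes y, etc.
Undoing it on uvzhg: u↔f, v↔e, z↔a, h↔s, g↔t.

feast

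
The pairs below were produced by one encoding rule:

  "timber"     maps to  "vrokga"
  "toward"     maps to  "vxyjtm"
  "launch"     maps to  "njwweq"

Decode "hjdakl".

The shifts repeat in a cycle of length 2: positions 0,1,… shift by +2, +9, then the pattern repeats.
Reversing it on hjdakl: h−2=f, j−9=a, d−2=b, a−9=r, k−2=i, l−9=c.

fabric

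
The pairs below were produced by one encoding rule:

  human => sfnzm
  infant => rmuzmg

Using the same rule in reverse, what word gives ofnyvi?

Each pair mirrors across the alphabet (h↔s, u↔f, m↔n): positions sum to 25. Letters are reflected about the middle of the alphabet (position → 25−position): Atbash.
Undoing it on ofnyvi: o↔l, f↔u, n↔m, y↔b, v↔e, i↔r.

lumber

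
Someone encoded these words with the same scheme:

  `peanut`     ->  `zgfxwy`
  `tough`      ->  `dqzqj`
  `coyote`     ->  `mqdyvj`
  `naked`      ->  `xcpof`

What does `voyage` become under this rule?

Shifts by position in peanut: pos 0: p→z (+10), pos 1: e→g (+2), pos 2: a→f (+5), pos 3: n→x (+10), pos 4: u→w (+2), pos 5: t→y (+5) — repeating every 3. A repeating key of period 3 is used — shifts +10, +2, +5 over and over.
On voyage: v+10=f, o+2=q, y+5=d, a+10=k, g+2=i, e+5=j.

fqdkij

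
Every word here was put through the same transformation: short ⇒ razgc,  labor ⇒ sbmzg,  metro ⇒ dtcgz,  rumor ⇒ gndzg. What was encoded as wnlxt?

s(18)→r(17) and h(7)→a(0) fit y≡11x+1 (mod 26); the inverse of 11 mod 26 is 19. Treating letters as 0–25, the rule is x ↦ 11x + 1 (mod 26).
Reversing it on wnlxt: w(22)→19·(22−1)≡9=j; n(13)→19·(13−1)≡20=u; l(11)→19·(11−1)≡8=i; x(23)→19·(23−1)≡2=c; t(19)→19·(19−1)≡4=e (all mod 26).

juice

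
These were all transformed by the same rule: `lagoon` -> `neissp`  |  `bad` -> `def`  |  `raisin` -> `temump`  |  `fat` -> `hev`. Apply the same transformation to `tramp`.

vteor

The shift depends on letter class: consonant l→n is +2, but vowel a→e is +4. The rule splits by letter class: vowels +4, consonants +2.
On tramp: t(cons)+2=v, r(cons)+2=t, a(vowel)+4=e, m(cons)+2=o, p(cons)+2=r.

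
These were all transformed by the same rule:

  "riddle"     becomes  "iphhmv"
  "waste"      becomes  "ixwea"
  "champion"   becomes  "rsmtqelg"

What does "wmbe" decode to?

The output letters match the input read backwards, each shifted +4: riddle reversed is elddir. The word is reversed, then every letter is shifted forward by 4.
Undoing it on wmbe: shift back: w−4=s, m−4=i, b−4=x, e−4=a → sixa; then reverse → axis.

axis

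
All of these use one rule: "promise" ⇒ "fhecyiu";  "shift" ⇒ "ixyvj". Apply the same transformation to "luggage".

Every letter moves 16 places later in the alphabet, wrapping around z→a.
Applying it to luggage: l+16=b, u+16=k, g+16=w, g+16=w, a+16=q, g+16=w, e+16=u.

bkwwqwu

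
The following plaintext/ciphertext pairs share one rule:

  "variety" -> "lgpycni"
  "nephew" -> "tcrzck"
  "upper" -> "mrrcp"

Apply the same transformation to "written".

kpynnct

v(21)→l(11) and a(0)→g(6) fit y≡25x+6 (mod 26); the inverse of 25 mod 26 is 25. Each letter's alphabet position (a=0..z=25) is mapped through 25·x+6 mod 26 — an affine cipher.
Applying it to written: w(22)→25·22+6≡10=k; r(17)→25·17+6≡15=p; i(8)→25·8+6≡24=y; t(19)→25·19+6≡13=n; t(19)→25·19+6≡13=n; e(4)→25·4+6≡2=c; n(13)→25·13+6≡19=t (all mod 26).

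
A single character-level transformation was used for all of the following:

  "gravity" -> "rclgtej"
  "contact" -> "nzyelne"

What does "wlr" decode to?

lag

This is a Caesar cipher with shift 11.
Decoding wlr: w−11=l, l−11=a, r−11=g.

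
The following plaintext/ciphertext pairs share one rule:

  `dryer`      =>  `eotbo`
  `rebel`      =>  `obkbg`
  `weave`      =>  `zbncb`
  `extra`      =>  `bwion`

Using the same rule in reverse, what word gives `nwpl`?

Treating letters as 0–25, the rule is x ↦ 23x + 13 (mod 26).
Undoing it on nwpl: n(13)→17·(13−13)≡0=a; w(22)→17·(22−13)≡23=x; p(15)→17·(15−13)≡8=i; l(11)→17·(11−13)≡18=s (all mod 26).

axis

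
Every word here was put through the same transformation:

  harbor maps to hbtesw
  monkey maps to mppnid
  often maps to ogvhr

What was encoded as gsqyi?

In harbor: h→h is +0, a→b is +1, r→t is +2, b→e is +3 — the shift increases by 1 each position. Each letter shifts forward by its position index (0, 1, 2, …) — the shift grows by one for each successive letter.
Decoding gsqyi: g−0=g, s−1=r, q−2=o, y−3=v, i−4=e.

grove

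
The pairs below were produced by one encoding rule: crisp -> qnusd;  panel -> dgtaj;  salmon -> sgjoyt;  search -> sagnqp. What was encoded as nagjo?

realm

c(2)→q(16) and r(17)→n(13) fit y≡5x+6 (mod 26); the inverse of 5 mod 26 is 21. Each letter's alphabet position (a=0..z=25) is mapped through 5·x+6 mod 26 — an affine cipher.
Undoing it on nagjo: n(13)→21·(13−6)≡17=r; a(0)→21·(0−6)≡4=e; g(6)→21·(6−6)≡0=a; j(9)→21·(9−6)≡11=l; o(14)→21·(14−6)≡12=m (all mod 26).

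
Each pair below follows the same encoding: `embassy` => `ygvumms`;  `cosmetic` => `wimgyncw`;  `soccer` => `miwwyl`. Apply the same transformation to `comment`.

Compare letters: e→y is +20, m→g is +20, b→v is +20 — a constant shift. This is a Caesar cipher with shift 20.
For comment: c+20=w, o+20=i, m+20=g, m+20=g, e+20=y, n+20=h, t+20=n.

wiggyhn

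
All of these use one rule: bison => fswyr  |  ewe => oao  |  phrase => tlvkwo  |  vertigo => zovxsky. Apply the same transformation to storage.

Vowels shift forward by 10 and consonants shift forward by 4.
On storage: s(cons)+4=w, t(cons)+4=x, o(vowel)+10=y, r(cons)+4=v, a(vowel)+10=k, g(cons)+4=k, e(vowel)+10=o.

wxyvkko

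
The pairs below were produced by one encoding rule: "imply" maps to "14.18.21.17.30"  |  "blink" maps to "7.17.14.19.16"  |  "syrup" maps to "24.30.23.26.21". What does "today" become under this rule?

25.20.9.6.30

i is letter #9 and maps to 14: an offset of 5. Each letter is replaced by its alphabet position (a=1..z=26) + 5.
For today: t=20→25, o=15→20, d=4→9, a=1→6, y=25→30.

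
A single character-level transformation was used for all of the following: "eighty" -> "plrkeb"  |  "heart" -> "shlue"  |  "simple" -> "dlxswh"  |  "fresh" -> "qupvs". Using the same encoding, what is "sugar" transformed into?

Shifts by position in eighty: pos 0: e→p (+11), pos 1: i→l (+3), pos 2: g→r (+11), pos 3: h→k (+3) — repeating every 2. The shifts repeat in a cycle of length 2: positions 0,1,… shift by +11, +3, then the pattern repeats.
For sugar: s+11=d, u+3=x, g+11=r, a+3=d, r+11=c.

dxrdc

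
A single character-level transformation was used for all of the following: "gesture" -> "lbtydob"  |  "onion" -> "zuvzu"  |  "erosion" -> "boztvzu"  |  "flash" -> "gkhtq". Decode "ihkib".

g(6)→l(11) and e(4)→b(1) fit y≡5x+7 (mod 26); the inverse of 5 mod 26 is 21. Treating letters as 0–25, the rule is x ↦ 5x + 7 (mod 26).
Decoding ihkib: i(8)→21·(8−7)≡21=v; h(7)→21·(7−7)≡0=a; k(10)→21·(10−7)≡11=l; i(8)→21·(8−7)≡21=v; b(1)→21·(1−7)≡4=e (all mod 26).

valve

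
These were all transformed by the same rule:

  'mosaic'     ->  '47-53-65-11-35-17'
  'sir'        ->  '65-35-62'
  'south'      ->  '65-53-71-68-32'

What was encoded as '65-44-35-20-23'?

m(#13)→47 and o(#15)→53: differences scale by 3, so n = 3·pos + 8. Each letter becomes 3×(its alphabet position, a=1..z=26) + 8.
Reversing it on 65-44-35-20-23: 65→(65−8)÷3=19=s, 44→(44−8)÷3=12=l, 35→(35−8)÷3=9=i, 20→(20−8)÷3=4=d, 23→(23−8)÷3=5=e.

slide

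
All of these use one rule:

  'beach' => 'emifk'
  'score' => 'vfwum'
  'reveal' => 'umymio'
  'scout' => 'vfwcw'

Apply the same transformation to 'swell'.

vzmoo

The shift depends on letter class: consonant b→e is +3, but vowel e→m is +8. Two shifts are in play — +8 for a/e/i/o/u, +3 for every other letter.
For swell: s(cons)+3=v, w(cons)+3=z, e(vowel)+8=m, l(cons)+3=o, l(cons)+3=o.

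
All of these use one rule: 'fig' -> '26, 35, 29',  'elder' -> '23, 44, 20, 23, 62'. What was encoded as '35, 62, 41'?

Each letter becomes 3×(its alphabet position, a=1..z=26) + 8.
Decoding 35, 62, 41: 35→(35−8)÷3=9=i, 62→(62−8)÷3=18=r, 41→(41−8)÷3=11=k.

irk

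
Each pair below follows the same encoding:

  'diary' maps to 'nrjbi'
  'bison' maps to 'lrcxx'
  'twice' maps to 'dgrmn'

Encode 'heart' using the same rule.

rnjbd

Vowels shift forward by 9 and consonants shift forward by 10.
On heart: h(cons)+10=r, e(vowel)+9=n, a(vowel)+9=j, r(cons)+10=b, t(cons)+10=d.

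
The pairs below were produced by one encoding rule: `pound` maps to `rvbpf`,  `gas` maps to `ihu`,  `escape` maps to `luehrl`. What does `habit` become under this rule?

The shift depends on letter class: consonant p→r is +2, but vowel o→v is +7. Two shifts are in play — +7 for a/e/i/o/u, +2 for every other letter.
Applying it to habit: h(cons)+2=j, a(vowel)+7=h, b(cons)+2=d, i(vowel)+7=p, t(cons)+2=v.

jhdpv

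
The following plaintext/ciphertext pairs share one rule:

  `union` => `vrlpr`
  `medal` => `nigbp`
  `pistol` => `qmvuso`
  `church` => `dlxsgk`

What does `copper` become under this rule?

Shifts by position in union: pos 0: u→v (+1), pos 1: n→r (+4), pos 2: i→l (+3), pos 3: o→p (+1), pos 4: n→r (+4) — repeating every 3. The shifts repeat in a cycle of length 3: positions 0,1,… shift by +1, +4, +3, then the pattern repeats.
For copper: c+1=d, o+4=s, p+3=s, p+1=q, e+4=i, r+3=u.

dssqiu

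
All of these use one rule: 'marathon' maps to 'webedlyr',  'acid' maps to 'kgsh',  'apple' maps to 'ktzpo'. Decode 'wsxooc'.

Shifts by position in marathon: pos 0: m→w (+10), pos 1: a→e (+4), pos 2: r→b (+10), pos 3: a→e (+4) — repeating every 2. It's a Vigenère-style cipher with numeric key [10,4]: position i shifts by key[i mod 2].
Reversing it on wsxooc: w−10=m, s−4=o, x−10=n, o−4=k, o−10=e, c−4=y.

monkey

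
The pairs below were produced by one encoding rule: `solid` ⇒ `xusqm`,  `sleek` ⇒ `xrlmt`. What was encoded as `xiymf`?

screw

In solid: s→x is +5, o→u is +6, l→s is +7, i→q is +8 — the shift increases by 1 each position. Each letter shifts forward by (position + 5), i.e. 5, 6, 7, … — the shift grows by one for each successive letter.
Decoding xiymf: x−5=s, i−6=c, y−7=r, m−8=e, f−9=w.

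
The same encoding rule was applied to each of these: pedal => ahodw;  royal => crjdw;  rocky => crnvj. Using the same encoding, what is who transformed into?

The shift depends on letter class: consonant p→a is +11, but vowel e→h is +3. Two shifts are in play — +3 for a/e/i/o/u, +11 for every other letter.
Applying it to who: w(cons)+11=h, h(cons)+11=s, o(vowel)+3=r.

hsr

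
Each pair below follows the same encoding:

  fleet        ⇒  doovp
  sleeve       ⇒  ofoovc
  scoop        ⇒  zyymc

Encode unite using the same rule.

odsxe

Two steps: reverse the string, then apply a Caesar shift of +10.
On unite: reverse → etinu; then shift: e+10=o, t+10=d, i+10=s, n+10=x, u+10=e.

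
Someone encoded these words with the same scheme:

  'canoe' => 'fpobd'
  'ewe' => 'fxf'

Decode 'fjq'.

The output letters match the input read backwards, each shifted +1: canoe reversed is eonac. The word is reversed, then every letter is shifted forward by 1.
Decoding fjq: shift back: f−1=e, j−1=i, q−1=p → eip; then reverse → pie.

pie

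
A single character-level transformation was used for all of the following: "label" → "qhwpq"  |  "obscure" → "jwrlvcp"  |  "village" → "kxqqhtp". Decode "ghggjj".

l(11)→q(16) and a(0)→h(7) fit y≡15x+7 (mod 26); the inverse of 15 mod 26 is 7. This is an affine cipher: with a=0,…,z=25, each position x becomes (15x+7) mod 26.
Undoing it on ghggjj: g(6)→7·(6−7)≡19=t; h(7)→7·(7−7)≡0=a; g(6)→7·(6−7)≡19=t; g(6)→7·(6−7)≡19=t; j(9)→7·(9−7)≡14=o; j(9)→7·(9−7)≡14=o (all mod 26).

tattoo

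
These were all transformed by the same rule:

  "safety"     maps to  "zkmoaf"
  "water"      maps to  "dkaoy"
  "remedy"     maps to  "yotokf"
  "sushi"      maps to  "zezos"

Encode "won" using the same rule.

The shift depends on letter class: consonant s→z is +7, but vowel a→k is +10. Vowels shift forward by 10 and consonants shift forward by 7.
For won: w(cons)+7=d, o(vowel)+10=y, n(cons)+7=u.

dyu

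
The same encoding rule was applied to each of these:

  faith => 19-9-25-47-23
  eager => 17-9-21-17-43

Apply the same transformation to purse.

f(#6)→19 and a(#1)→9: differences scale by 2, so n = 2·pos + 7. The formula is n = 2×(alphabet index, a=1) + 7.
On purse: p=16→39, u=21→49, r=18→43, s=19→45, e=5→17.

39-49-43-45-17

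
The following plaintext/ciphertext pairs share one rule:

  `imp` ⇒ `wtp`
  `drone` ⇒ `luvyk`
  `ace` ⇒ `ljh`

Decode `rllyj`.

Read the word backwards and shift each letter +7.
Undoing it on rllyj: shift back: r−7=k, l−7=e, l−7=e, y−7=r, j−7=c → keerc; then reverse → creek.

creek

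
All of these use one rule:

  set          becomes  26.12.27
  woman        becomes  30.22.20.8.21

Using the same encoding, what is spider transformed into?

26.23.16.11.12.25

s is letter #19 and maps to 26: an offset of 7. The number is (letter's place in the alphabet, a=1) + 7.
For spider: s=19→26, p=16→23, i=9→16, d=4→11, e=5→12, r=18→25.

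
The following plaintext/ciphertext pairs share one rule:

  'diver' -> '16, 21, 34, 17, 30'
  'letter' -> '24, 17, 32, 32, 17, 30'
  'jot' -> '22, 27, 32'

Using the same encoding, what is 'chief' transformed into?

15, 20, 21, 17, 18

d is letter #4 and maps to 16: an offset of 12. Each letter is replaced by its alphabet position (a=1..z=26) + 12.
On chief: c=3→15, h=8→20, i=9→21, e=5→17, f=6→18.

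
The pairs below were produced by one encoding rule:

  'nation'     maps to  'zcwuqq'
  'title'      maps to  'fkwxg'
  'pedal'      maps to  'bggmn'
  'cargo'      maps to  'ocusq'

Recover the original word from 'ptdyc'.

drama

Shifts by position in nation: pos 0: n→z (+12), pos 1: a→c (+2), pos 2: t→w (+3), pos 3: i→u (+12), pos 4: o→q (+2), pos 5: n→q (+3) — repeating every 3. It's a Vigenère-style cipher with numeric key [12,2,3]: position i shifts by key[i mod 3].
Reversing it on ptdyc: p−12=d, t−2=r, d−3=a, y−12=m, c−2=a.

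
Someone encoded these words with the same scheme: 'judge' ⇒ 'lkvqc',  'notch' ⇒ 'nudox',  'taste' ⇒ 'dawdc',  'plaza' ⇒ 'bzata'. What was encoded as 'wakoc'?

sauce

j(9)→l(11) and u(20)→k(10) fit y≡7x+0 (mod 26); the inverse of 7 mod 26 is 15. This is an affine cipher: with a=0,…,z=25, each position x becomes (7x+0) mod 26.
Reversing it on wakoc: w(22)→15·(22−0)≡18=s; a(0)→15·(0−0)≡0=a; k(10)→15·(10−0)≡20=u; o(14)→15·(14−0)≡2=c; c(2)→15·(2−0)≡4=e (all mod 26).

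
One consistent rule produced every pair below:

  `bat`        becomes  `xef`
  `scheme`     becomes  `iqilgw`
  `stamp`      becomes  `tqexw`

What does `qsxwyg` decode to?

custom

The output letters match the input read backwards, each shifted +4: bat reversed is tab. Read the word backwards and shift each letter +4.
Decoding qsxwyg: shift back: q−4=m, s−4=o, x−4=t, w−4=s, y−4=u, g−4=c → motsuc; then reverse → custom.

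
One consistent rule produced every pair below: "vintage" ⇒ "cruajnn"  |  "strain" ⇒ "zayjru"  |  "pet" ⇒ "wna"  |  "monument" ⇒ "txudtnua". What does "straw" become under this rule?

The shift depends on letter class: consonant v→c is +7, but vowel i→r is +9. Vowels shift forward by 9 and consonants shift forward by 7.
Applying it to straw: s(cons)+7=z, t(cons)+7=a, r(cons)+7=y, a(vowel)+9=j, w(cons)+7=d.

zayjd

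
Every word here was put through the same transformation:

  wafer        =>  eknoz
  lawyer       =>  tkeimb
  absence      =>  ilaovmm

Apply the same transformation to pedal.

Shifts by position in wafer: pos 0: w→e (+8), pos 1: a→k (+10), pos 2: f→n (+8), pos 3: e→o (+10) — repeating every 2. The shifts repeat in a cycle of length 2: positions 0,1,… shift by +8, +10, then the pattern repeats.
Applying it to pedal: p+8=x, e+10=o, d+8=l, a+10=k, l+8=t.

xolkt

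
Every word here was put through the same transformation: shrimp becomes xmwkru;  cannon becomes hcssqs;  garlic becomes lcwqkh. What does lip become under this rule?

qku

The shift depends on letter class: consonant s→x is +5, but vowel i→k is +2. Vowels shift forward by 2 and consonants shift forward by 5.
Applying it to lip: l(cons)+5=q, i(vowel)+2=k, p(cons)+5=u.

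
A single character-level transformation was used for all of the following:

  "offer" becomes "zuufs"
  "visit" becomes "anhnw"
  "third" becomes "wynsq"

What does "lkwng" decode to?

Treating letters as 0–25, the rule is x ↦ 15x + 23 (mod 26).
Decoding lkwng: l(11)→7·(11−23)≡20=u; k(10)→7·(10−23)≡13=n; w(22)→7·(22−23)≡19=t; n(13)→7·(13−23)≡8=i; g(6)→7·(6−23)≡11=l (all mod 26).

until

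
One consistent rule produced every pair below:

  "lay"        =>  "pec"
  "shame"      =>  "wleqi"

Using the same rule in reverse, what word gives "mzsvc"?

ivory

Compare letters: l→p is +4, a→e is +4, y→c is +4 — a constant shift. It's a constant shift of +4 (ROT4).
Undoing it on mzsvc: m−4=i, z−4=v, s−4=o, v−4=r, c−4=y.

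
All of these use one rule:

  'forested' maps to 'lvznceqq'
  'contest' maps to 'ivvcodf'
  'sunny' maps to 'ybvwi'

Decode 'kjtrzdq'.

In forested: f→l is +6, o→v is +7, r→z is +8, e→n is +9 — the shift increases by 1 each position. Letter i (0-indexed) is shifted by i+6, so successive shifts are 6, 7, 8, ….
Reversing it on kjtrzdq: k−6=e, j−7=c, t−8=l, r−9=i, z−10=p, d−11=s, q−12=e.

eclipse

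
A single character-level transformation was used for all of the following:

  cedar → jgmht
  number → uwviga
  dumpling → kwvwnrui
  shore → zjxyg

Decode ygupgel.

relieve

Shifts by position in cedar: pos 0: c→j (+7), pos 1: e→g (+2), pos 2: d→m (+9), pos 3: a→h (+7), pos 4: r→t (+2) — repeating every 3. It's a Vigenère-style cipher with numeric key [7,2,9]: position i shifts by key[i mod 3].
Undoing it on ygupgel: y−7=r, g−2=e, u−9=l, p−7=i, g−2=e, e−9=v, l−7=e.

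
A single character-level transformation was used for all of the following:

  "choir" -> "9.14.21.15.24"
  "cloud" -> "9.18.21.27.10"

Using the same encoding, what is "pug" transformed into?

Letters become their 1-based position plus 6 (so a→7, b→8, …).
On pug: p=16→22, u=21→27, g=7→13.

22.27.13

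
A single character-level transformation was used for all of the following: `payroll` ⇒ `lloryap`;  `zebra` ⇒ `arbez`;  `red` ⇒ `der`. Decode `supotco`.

octopus

The output letters match the input read backwards: payroll reversed is lloryap. It's just the letters in reverse order.
Decoding supotco: then reverse → octopus.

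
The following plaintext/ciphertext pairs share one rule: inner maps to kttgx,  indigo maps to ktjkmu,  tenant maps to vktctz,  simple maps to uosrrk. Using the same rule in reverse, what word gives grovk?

Shifts by position in inner: pos 0: i→k (+2), pos 1: n→t (+6), pos 2: n→t (+6), pos 3: e→g (+2), pos 4: r→x (+6) — repeating every 3. The shifts repeat in a cycle of length 3: positions 0,1,… shift by +2, +6, +6, then the pattern repeats.
Decoding grovk: g−2=e, r−6=l, o−6=i, v−2=t, k−6=e.

elite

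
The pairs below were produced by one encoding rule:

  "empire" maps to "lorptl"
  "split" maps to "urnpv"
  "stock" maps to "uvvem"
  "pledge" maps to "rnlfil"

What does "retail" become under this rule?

The shift depends on letter class: consonant m→o is +2, but vowel e→l is +7. The rule splits by letter class: vowels +7, consonants +2.
Applying it to retail: r(cons)+2=t, e(vowel)+7=l, t(cons)+2=v, a(vowel)+7=h, i(vowel)+7=p, l(cons)+2=n.

tlvhpn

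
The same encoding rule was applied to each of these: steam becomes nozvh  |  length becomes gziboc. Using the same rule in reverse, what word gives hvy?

mad

Compare letters: s→n is +21, t→o is +21, e→z is +21 — a constant shift. This is a Caesar cipher with shift 21.
Decoding hvy: h−21=m, v−21=a, y−21=d.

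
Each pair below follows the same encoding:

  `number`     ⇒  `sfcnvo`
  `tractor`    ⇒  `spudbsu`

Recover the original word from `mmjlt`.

The word is reversed, then every letter is shifted forward by 1.
Undoing it on mmjlt: shift back: m−1=l, m−1=l, j−1=i, l−1=k, t−1=s → lliks; then reverse → skill.

skill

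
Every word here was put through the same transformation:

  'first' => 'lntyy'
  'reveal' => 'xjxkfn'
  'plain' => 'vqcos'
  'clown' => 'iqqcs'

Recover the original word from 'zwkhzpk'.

Shifts by position in first: pos 0: f→l (+6), pos 1: i→n (+5), pos 2: r→t (+2), pos 3: s→y (+6), pos 4: t→y (+5) — repeating every 3. It's a Vigenère-style cipher with numeric key [6,5,2]: position i shifts by key[i mod 3].
Reversing it on zwkhzpk: z−6=t, w−5=r, k−2=i, h−6=b, z−5=u, p−2=n, k−6=e.

tribune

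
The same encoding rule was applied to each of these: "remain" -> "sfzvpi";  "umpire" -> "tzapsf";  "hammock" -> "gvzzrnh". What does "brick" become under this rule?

espnh

r(17)→s(18) and e(4)→f(5) fit y≡9x+21 (mod 26); the inverse of 9 mod 26 is 3. Treating letters as 0–25, the rule is x ↦ 9x + 21 (mod 26).
For brick: b(1)→9·1+21≡4=e; r(17)→9·17+21≡18=s; i(8)→9·8+21≡15=p; c(2)→9·2+21≡13=n; k(10)→9·10+21≡7=h (all mod 26).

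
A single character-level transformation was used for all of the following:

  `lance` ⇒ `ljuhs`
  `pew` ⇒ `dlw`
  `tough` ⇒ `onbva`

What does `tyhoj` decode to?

The output letters match the input read backwards, each shifted +7: lance reversed is ecnal. Read the word backwards and shift each letter +7.
Undoing it on tyhoj: shift back: t−7=m, y−7=r, h−7=a, o−7=h, j−7=c → mrahc; then reverse → charm.

charm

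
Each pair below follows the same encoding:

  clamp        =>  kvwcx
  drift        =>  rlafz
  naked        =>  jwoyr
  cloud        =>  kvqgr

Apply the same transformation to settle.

This is an affine cipher: with a=0,…,z=25, each position x becomes (7x+22) mod 26.
For settle: s(18)→7·18+22≡18=s; e(4)→7·4+22≡24=y; t(19)→7·19+22≡25=z; t(19)→7·19+22≡25=z; l(11)→7·11+22≡21=v; e(4)→7·4+22≡24=y (all mod 26).

syzzvy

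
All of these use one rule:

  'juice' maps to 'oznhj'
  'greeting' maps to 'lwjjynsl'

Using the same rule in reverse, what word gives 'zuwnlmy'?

upright

Compare letters: j→o is +5, u→z is +5, i→n is +5 — a constant shift. Each letter is shifted forward by 5 in the alphabet (a Caesar shift of +5).
Undoing it on zuwnlmy: z−5=u, u−5=p, w−5=r, n−5=i, l−5=g, m−5=h, y−5=t.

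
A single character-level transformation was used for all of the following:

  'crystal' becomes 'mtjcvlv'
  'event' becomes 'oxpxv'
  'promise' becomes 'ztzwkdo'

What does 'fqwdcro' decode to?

voltage

Shifts by position in crystal: pos 0: c→m (+10), pos 1: r→t (+2), pos 2: y→j (+11), pos 3: s→c (+10), pos 4: t→v (+2), pos 5: a→l (+11) — repeating every 3. It's a Vigenère-style cipher with numeric key [10,2,11]: position i shifts by key[i mod 3].
Reversing it on fqwdcro: f−10=v, q−2=o, w−11=l, d−10=t, c−2=a, r−11=g, o−10=e.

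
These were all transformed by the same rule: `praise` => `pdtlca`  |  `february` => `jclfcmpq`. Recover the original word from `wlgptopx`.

medieval

Two steps: reverse the string, then apply a Caesar shift of +11.
Decoding wlgptopx: shift back: w−11=l, l−11=a, g−11=v, p−11=e, t−11=i, o−11=d, p−11=e, x−11=m → laveidem; then reverse → medieval.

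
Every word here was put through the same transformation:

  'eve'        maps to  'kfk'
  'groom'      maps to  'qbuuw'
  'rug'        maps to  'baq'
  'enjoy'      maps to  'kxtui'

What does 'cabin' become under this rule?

mglox

The shift depends on letter class: consonant v→f is +10, but vowel e→k is +6. The rule splits by letter class: vowels +6, consonants +10.
On cabin: c(cons)+10=m, a(vowel)+6=g, b(cons)+10=l, i(vowel)+6=o, n(cons)+10=x.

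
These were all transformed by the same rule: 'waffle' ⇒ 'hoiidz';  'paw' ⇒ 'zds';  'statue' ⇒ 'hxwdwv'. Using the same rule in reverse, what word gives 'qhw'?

ten

The output letters match the input read backwards, each shifted +3: waffle reversed is elffaw. Two steps: reverse the string, then apply a Caesar shift of +3.
Reversing it on qhw: shift back: q−3=n, h−3=e, w−3=t → net; then reverse → ten.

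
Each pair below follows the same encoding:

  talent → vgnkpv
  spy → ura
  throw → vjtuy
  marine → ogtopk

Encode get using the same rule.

The shift depends on letter class: consonant t→v is +2, but vowel a→g is +6. The rule splits by letter class: vowels +6, consonants +2.
On get: g(cons)+2=i, e(vowel)+6=k, t(cons)+2=v.

ikv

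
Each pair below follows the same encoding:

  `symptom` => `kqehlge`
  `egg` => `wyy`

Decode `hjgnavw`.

provide

Compare letters: s→k is +18, y→q is +18, m→e is +18 — a constant shift. Each letter is shifted forward by 18 in the alphabet (a Caesar shift of +18).
Decoding hjgnavw: h−18=p, j−18=r, g−18=o, n−18=v, a−18=i, v−18=d, w−18=e.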